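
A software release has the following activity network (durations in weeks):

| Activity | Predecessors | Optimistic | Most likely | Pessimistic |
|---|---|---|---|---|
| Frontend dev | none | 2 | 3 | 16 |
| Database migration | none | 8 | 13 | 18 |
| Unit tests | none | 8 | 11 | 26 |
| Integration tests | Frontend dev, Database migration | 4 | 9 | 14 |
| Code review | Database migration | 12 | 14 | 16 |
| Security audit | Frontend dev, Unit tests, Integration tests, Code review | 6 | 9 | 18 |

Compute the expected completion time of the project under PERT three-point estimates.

te_Frontend dev = (2 + 4·3 + 16)/6 = 30/6 = 5
te_Database migration = (8 + 4·13 + 18)/6 = 78/6 = 13
te_Unit tests = (8 + 4·11 + 26)/6 = 78/6 = 13
te_Integration tests = (4 + 4·9 + 14)/6 = 54/6 = 9
te_Code review = (12 + 4·14 + 16)/6 = 84/6 = 14
te_Security audit = (6 + 4·9 + 18)/6 = 60/6 = 10

Forward pass:
ES_Frontend dev = 0; EF_Frontend dev = 5
ES_Database migration = 0; EF_Database migration = 13
ES_Unit tests = 0; EF_Unit tests = 13
ES_Integration tests = max(EF_Frontend dev=5, EF_Database migration=13) = 13; EF_Integration tests = 13+9 = 22
ES_Code review = 13; EF_Code review = 13+14 = 27
ES_Security audit = max(EF_Frontend dev=5, EF_Unit tests=13, EF_Integration tests=22, EF_Code review=27) = 27; EF_Security audit = 27+10 = 37
Expected project duration μ = 37 weeks. Critical path: Database migration → Code review → Security audit.

37 weeks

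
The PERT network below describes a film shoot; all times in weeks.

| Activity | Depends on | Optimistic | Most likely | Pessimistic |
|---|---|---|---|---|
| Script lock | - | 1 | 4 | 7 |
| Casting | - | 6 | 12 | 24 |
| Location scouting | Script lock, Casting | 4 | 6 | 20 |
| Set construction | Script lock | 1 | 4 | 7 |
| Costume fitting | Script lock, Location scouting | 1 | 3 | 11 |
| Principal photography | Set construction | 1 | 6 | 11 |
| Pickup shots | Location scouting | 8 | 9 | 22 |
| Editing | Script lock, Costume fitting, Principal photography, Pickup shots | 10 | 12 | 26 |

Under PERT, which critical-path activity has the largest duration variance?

te_Script lock = (1 + 4·4 + 7)/6 = 24/6 = 4; σ²_Script lock = ((7−1)/6)² = 1.000
te_Casting = (6 + 4·12 + 24)/6 = 78/6 = 13; σ²_Casting = ((24−6)/6)² = 9.000
te_Location scouting = (4 + 4·6 + 20)/6 = 48/6 = 8; σ²_Location scouting = ((20−4)/6)² = 7.111
te_Set construction = (1 + 4·4 + 7)/6 = 24/6 = 4; σ²_Set construction = ((7−1)/6)² = 1.000
te_Costume fitting = (1 + 4·3 + 11)/6 = 24/6 = 4; σ²_Costume fitting = ((11−1)/6)² = 2.778
te_Principal photography = (1 + 4·6 + 11)/6 = 36/6 = 6; σ²_Principal photography = ((11−1)/6)² = 2.778
te_Pickup shots = (8 + 4·9 + 22)/6 = 66/6 = 11; σ²_Pickup shots = ((22−8)/6)² = 5.444
te_Editing = (10 + 4·12 + 26)/6 = 84/6 = 14; σ²_Editing = ((26−10)/6)² = 7.111

Forward pass:
ES_Script lock = 0; EF_Script lock = 4
ES_Casting = 0; EF_Casting = 13
ES_Location scouting = max(EF_Script lock=4, EF_Casting=13) = 13; EF_Location scouting = 13+8 = 21
ES_Set construction = 4; EF_Set construction = 4+4 = 8
ES_Costume fitting = max(EF_Script lock=4, EF_Location scouting=21) = 21; EF_Costume fitting = 21+4 = 25
ES_Principal photography = 8; EF_Principal photography = 8+6 = 14
ES_Pickup shots = 21; EF_Pickup shots = 21+11 = 32
ES_Editing = max(EF_Script lock=4, EF_Costume fitting=25, EF_Principal photography=14, EF_Pickup shots=32) = 32; EF_Editing = 32+14 = 46
Expected project duration μ = 46 weeks. Critical path: Casting → Location scouting → Pickup shots → Editing.

Variances on critical path: σ²_Casting=9.000, σ²_Location scouting=7.111, σ²_Pickup shots=5.444, σ²_Editing=7.111.
Largest is σ²_Casting = 9.000.

Casting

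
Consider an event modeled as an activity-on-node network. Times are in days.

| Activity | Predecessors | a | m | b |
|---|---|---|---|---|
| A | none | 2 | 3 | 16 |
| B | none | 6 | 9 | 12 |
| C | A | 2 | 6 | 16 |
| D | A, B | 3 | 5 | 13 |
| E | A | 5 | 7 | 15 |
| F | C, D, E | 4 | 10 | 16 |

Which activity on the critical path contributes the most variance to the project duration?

te_A = (2 + 4·3 + 16)/6 = 30/6 = 5; σ²_A = ((16−2)/6)² = 5.444
te_B = (6 + 4·9 + 12)/6 = 54/6 = 9; σ²_B = ((12−6)/6)² = 1.000
te_C = (2 + 4·6 + 16)/6 = 42/6 = 7; σ²_C = ((16−2)/6)² = 5.444
te_D = (3 + 4·5 + 13)/6 = 36/6 = 6; σ²_D = ((13−3)/6)² = 2.778
te_E = (5 + 4·7 + 15)/6 = 48/6 = 8; σ²_E = ((15−5)/6)² = 2.778
te_F = (4 + 4·10 + 16)/6 = 60/6 = 10; σ²_F = ((16−4)/6)² = 4.000

Forward pass:
ES_A = 0; EF_A = 5
ES_B = 0; EF_B = 9
ES_C = 5; EF_C = 5+7 = 12
ES_D = max(EF_A=5, EF_B=9) = 9; EF_D = 9+6 = 15
ES_E = 5; EF_E = 5+8 = 13
ES_F = max(EF_C=12, EF_D=15, EF_E=13) = 15; EF_F = 15+10 = 25
Expected project duration μ = 25 days. Critical path: B → D → F.

Variances on critical path: σ²_B=1.000, σ²_D=2.778, σ²_F=4.000.
Largest is σ²_F = 4.000.

F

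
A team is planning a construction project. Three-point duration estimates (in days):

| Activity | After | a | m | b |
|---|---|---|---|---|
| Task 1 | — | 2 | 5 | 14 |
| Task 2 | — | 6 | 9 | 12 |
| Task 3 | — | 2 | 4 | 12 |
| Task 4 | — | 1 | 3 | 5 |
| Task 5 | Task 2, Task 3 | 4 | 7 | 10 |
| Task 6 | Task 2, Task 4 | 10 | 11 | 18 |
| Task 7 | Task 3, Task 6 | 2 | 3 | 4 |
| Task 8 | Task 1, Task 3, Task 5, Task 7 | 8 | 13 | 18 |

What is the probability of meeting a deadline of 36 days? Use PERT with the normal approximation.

te_Task 1 = (2 + 4·5 + 14)/6 = 36/6 = 6; σ²_Task 1 = ((14−2)/6)² = 4.000
te_Task 2 = (6 + 4·9 + 12)/6 = 54/6 = 9; σ²_Task 2 = ((12−6)/6)² = 1.000
te_Task 3 = (2 + 4·4 + 12)/6 = 30/6 = 5; σ²_Task 3 = ((12−2)/6)² = 2.778
te_Task 4 = (1 + 4·3 + 5)/6 = 18/6 = 3; σ²_Task 4 = ((5−1)/6)² = 0.444
te_Task 5 = (4 + 4·7 + 10)/6 = 42/6 = 7; σ²_Task 5 = ((10−4)/6)² = 1.000
te_Task 6 = (10 + 4·11 + 18)/6 = 72/6 = 12; σ²_Task 6 = ((18−10)/6)² = 1.778
te_Task 7 = (2 + 4·3 + 4)/6 = 18/6 = 3; σ²_Task 7 = ((4−2)/6)² = 0.111
te_Task 8 = (8 + 4·13 + 18)/6 = 78/6 = 13; σ²_Task 8 = ((18−8)/6)² = 2.778

Forward pass:
ES_Task 1 = 0; EF_Task 1 = 6
ES_Task 2 = 0; EF_Task 2 = 9
ES_Task 3 = 0; EF_Task 3 = 5
ES_Task 4 = 0; EF_Task 4 = 3
ES_Task 5 = max(EF_Task 2=9, EF_Task 3=5) = 9; EF_Task 5 = 9+7 = 16
ES_Task 6 = max(EF_Task 2=9, EF_Task 4=3) = 9; EF_Task 6 = 9+12 = 21
ES_Task 7 = max(EF_Task 3=5, EF_Task 6=21) = 21; EF_Task 7 = 21+3 = 24
ES_Task 8 = max(EF_Task 1=6, EF_Task 3=5, EF_Task 5=16, EF_Task 7=24) = 24; EF_Task 8 = 24+13 = 37
Expected project duration μ = 37 days. Critical path: Task 2 → Task 6 → Task 7 → Task 8.

Variance along critical path = 1.000 + 1.778 + 0.111 + 2.778 = 5.667; σ = √5.667 = 2.380 days.
Z = (36 − 37) / 2.380 = -0.420
P(T ≤ 36) = Φ(-0.420) ≈ 0.337

0.337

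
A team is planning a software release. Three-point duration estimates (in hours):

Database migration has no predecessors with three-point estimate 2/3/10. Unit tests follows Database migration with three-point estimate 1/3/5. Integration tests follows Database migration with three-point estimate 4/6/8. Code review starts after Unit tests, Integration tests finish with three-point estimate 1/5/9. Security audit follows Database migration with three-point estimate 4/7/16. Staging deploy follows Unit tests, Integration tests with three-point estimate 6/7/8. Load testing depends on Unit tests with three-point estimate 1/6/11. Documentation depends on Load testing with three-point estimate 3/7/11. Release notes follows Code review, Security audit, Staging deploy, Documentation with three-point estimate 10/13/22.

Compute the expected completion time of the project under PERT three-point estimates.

34 hours

te_Database migration = (2 + 4·3 + 10)/6 = 24/6 = 4
te_Unit tests = (1 + 4·3 + 5)/6 = 18/6 = 3
te_Integration tests = (4 + 4·6 + 8)/6 = 36/6 = 6
te_Code review = (1 + 4·5 + 9)/6 = 30/6 = 5
te_Security audit = (4 + 4·7 + 16)/6 = 48/6 = 8
te_Staging deploy = (6 + 4·7 + 8)/6 = 42/6 = 7
te_Load testing = (1 + 4·6 + 11)/6 = 36/6 = 6
te_Documentation = (3 + 4·7 + 11)/6 = 42/6 = 7
te_Release notes = (10 + 4·13 + 22)/6 = 84/6 = 14

Forward pass:
ES_Database migration = 0; EF_Database migration = 4
ES_Unit tests = 4; EF_Unit tests = 4+3 = 7
ES_Integration tests = 4; EF_Integration tests = 4+6 = 10
ES_Code review = max(EF_Unit tests=7, EF_Integration tests=10) = 10; EF_Code review = 10+5 = 15
ES_Security audit = 4; EF_Security audit = 4+8 = 12
ES_Staging deploy = max(EF_Unit tests=7, EF_Integration tests=10) = 10; EF_Staging deploy = 10+7 = 17
ES_Load testing = 7; EF_Load testing = 7+6 = 13
ES_Documentation = 13; EF_Documentation = 13+7 = 20
ES_Release notes = max(EF_Code review=15, EF_Security audit=12, EF_Staging deploy=17, EF_Documentation=20) = 20; EF_Release notes = 20+14 = 34
Expected project duration μ = 34 hours. Critical path: Database migration → Unit tests → Load testing → Documentation → Release notes.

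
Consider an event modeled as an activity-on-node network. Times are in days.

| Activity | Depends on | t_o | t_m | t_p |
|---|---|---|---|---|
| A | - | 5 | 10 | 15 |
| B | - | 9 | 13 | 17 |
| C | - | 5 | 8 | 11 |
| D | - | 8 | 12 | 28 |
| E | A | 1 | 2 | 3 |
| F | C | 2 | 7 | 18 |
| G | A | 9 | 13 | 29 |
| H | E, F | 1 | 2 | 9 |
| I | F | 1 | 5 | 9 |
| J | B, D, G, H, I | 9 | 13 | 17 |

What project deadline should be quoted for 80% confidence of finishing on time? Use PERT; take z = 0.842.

41.3 days

te_A = (5 + 4·10 + 15)/6 = 60/6 = 10; σ²_A = ((15−5)/6)² = 2.778
te_B = (9 + 4·13 + 17)/6 = 78/6 = 13; σ²_B = ((17−9)/6)² = 1.778
te_C = (5 + 4·8 + 11)/6 = 48/6 = 8; σ²_C = ((11−5)/6)² = 1.000
te_D = (8 + 4·12 + 28)/6 = 84/6 = 14; σ²_D = ((28−8)/6)² = 11.111
te_E = (1 + 4·2 + 3)/6 = 12/6 = 2; σ²_E = ((3−1)/6)² = 0.111
te_F = (2 + 4·7 + 18)/6 = 48/6 = 8; σ²_F = ((18−2)/6)² = 7.111
te_G = (9 + 4·13 + 29)/6 = 90/6 = 15; σ²_G = ((29−9)/6)² = 11.111
te_H = (1 + 4·2 + 9)/6 = 18/6 = 3; σ²_H = ((9−1)/6)² = 1.778
te_I = (1 + 4·5 + 9)/6 = 30/6 = 5; σ²_I = ((9−1)/6)² = 1.778
te_J = (9 + 4·13 + 17)/6 = 78/6 = 13; σ²_J = ((17−9)/6)² = 1.778

Forward pass:
ES_A = 0; EF_A = 10
ES_B = 0; EF_B = 13
ES_C = 0; EF_C = 8
ES_D = 0; EF_D = 14
ES_E = 10; EF_E = 10+2 = 12
ES_F = 8; EF_F = 8+8 = 16
ES_G = 10; EF_G = 10+15 = 25
ES_H = max(EF_E=12, EF_F=16) = 16; EF_H = 16+3 = 19
ES_I = 16; EF_I = 16+5 = 21
ES_J = max(EF_B=13, EF_D=14, EF_G=25, EF_H=19, EF_I=21) = 25; EF_J = 25+13 = 38
Expected project duration μ = 38 days. Critical path: A → G → J.

Variance along critical path = 2.778 + 11.111 + 1.778 = 15.667; σ = 3.958 days.
D = μ + z·σ = 38 + 0.842·3.958 = 41.3 days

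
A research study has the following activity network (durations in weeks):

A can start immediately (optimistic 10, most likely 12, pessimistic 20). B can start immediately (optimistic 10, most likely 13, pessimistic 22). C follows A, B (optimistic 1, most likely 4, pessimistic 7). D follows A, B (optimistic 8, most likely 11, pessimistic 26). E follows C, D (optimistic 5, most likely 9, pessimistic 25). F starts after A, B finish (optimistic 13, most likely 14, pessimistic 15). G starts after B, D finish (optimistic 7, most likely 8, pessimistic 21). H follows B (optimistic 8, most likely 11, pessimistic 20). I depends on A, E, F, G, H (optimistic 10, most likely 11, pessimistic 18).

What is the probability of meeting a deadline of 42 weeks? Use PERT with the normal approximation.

0.058

te_A = (10 + 4·12 + 20)/6 = 78/6 = 13; σ²_A = ((20−10)/6)² = 2.778
te_B = (10 + 4·13 + 22)/6 = 84/6 = 14; σ²_B = ((22−10)/6)² = 4.000
te_C = (1 + 4·4 + 7)/6 = 24/6 = 4; σ²_C = ((7−1)/6)² = 1.000
te_D = (8 + 4·11 + 26)/6 = 78/6 = 13; σ²_D = ((26−8)/6)² = 9.000
te_E = (5 + 4·9 + 25)/6 = 66/6 = 11; σ²_E = ((25−5)/6)² = 11.111
te_F = (13 + 4·14 + 15)/6 = 84/6 = 14; σ²_F = ((15−13)/6)² = 0.111
te_G = (7 + 4·8 + 21)/6 = 60/6 = 10; σ²_G = ((21−7)/6)² = 5.444
te_H = (8 + 4·11 + 20)/6 = 72/6 = 12; σ²_H = ((20−8)/6)² = 4.000
te_I = (10 + 4·11 + 18)/6 = 72/6 = 12; σ²_I = ((18−10)/6)² = 1.778

Forward pass:
ES_A = 0; EF_A = 13
ES_B = 0; EF_B = 14
ES_C = max(EF_A=13, EF_B=14) = 14; EF_C = 14+4 = 18
ES_D = max(EF_A=13, EF_B=14) = 14; EF_D = 14+13 = 27
ES_E = max(EF_C=18, EF_D=27) = 27; EF_E = 27+11 = 38
ES_F = max(EF_A=13, EF_B=14) = 14; EF_F = 14+14 = 28
ES_G = max(EF_B=14, EF_D=27) = 27; EF_G = 27+10 = 37
ES_H = 14; EF_H = 14+12 = 26
ES_I = max(EF_A=13, EF_E=38, EF_F=28, EF_G=37, EF_H=26) = 38; EF_I = 38+12 = 50
Expected project duration μ = 50 weeks. Critical path: B → D → E → I.

Variance along critical path = 4.000 + 9.000 + 11.111 + 1.778 = 25.889; σ = √25.889 = 5.088 weeks.
Z = (42 − 50) / 5.088 = -1.572
P(T ≤ 42) = Φ(-1.572) ≈ 0.058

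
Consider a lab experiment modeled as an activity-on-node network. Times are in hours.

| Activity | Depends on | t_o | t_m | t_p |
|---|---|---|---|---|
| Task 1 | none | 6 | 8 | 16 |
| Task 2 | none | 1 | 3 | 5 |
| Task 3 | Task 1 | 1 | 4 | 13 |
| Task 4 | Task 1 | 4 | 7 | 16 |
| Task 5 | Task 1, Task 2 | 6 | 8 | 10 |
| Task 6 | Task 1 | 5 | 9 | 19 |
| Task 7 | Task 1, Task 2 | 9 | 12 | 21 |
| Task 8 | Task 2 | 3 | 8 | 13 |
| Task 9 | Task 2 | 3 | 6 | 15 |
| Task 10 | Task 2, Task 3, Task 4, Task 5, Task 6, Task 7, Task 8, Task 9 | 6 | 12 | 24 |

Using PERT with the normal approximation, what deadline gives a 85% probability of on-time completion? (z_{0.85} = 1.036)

39.1 hours

te_Task 1 = (6 + 4·8 + 16)/6 = 54/6 = 9; σ²_Task 1 = ((16−6)/6)² = 2.778
te_Task 2 = (1 + 4·3 + 5)/6 = 18/6 = 3; σ²_Task 2 = ((5−1)/6)² = 0.444
te_Task 3 = (1 + 4·4 + 13)/6 = 30/6 = 5; σ²_Task 3 = ((13−1)/6)² = 4.000
te_Task 4 = (4 + 4·7 + 16)/6 = 48/6 = 8; σ²_Task 4 = ((16−4)/6)² = 4.000
te_Task 5 = (6 + 4·8 + 10)/6 = 48/6 = 8; σ²_Task 5 = ((10−6)/6)² = 0.444
te_Task 6 = (5 + 4·9 + 19)/6 = 60/6 = 10; σ²_Task 6 = ((19−5)/6)² = 5.444
te_Task 7 = (9 + 4·12 + 21)/6 = 78/6 = 13; σ²_Task 7 = ((21−9)/6)² = 4.000
te_Task 8 = (3 + 4·8 + 13)/6 = 48/6 = 8; σ²_Task 8 = ((13−3)/6)² = 2.778
te_Task 9 = (3 + 4·6 + 15)/6 = 42/6 = 7; σ²_Task 9 = ((15−3)/6)² = 4.000
te_Task 10 = (6 + 4·12 + 24)/6 = 78/6 = 13; σ²_Task 10 = ((24−6)/6)² = 9.000

Forward pass:
ES_Task 1 = 0; EF_Task 1 = 9
ES_Task 2 = 0; EF_Task 2 = 3
ES_Task 3 = 9; EF_Task 3 = 9+5 = 14
ES_Task 4 = 9; EF_Task 4 = 9+8 = 17
ES_Task 5 = max(EF_Task 1=9, EF_Task 2=3) = 9; EF_Task 5 = 9+8 = 17
ES_Task 6 = 9; EF_Task 6 = 9+10 = 19
ES_Task 7 = max(EF_Task 1=9, EF_Task 2=3) = 9; EF_Task 7 = 9+13 = 22
ES_Task 8 = 3; EF_Task 8 = 3+8 = 11
ES_Task 9 = 3; EF_Task 9 = 3+7 = 10
ES_Task 10 = max(EF_Task 2=3, EF_Task 3=14, EF_Task 4=17, EF_Task 5=17, EF_Task 6=19, EF_Task 7=22, EF_Task 8=11, EF_Task 9=10) = 22; EF_Task 10 = 22+13 = 35
Expected project duration μ = 35 hours. Critical path: Task 1 → Task 7 → Task 10.

Variance along critical path = 2.778 + 4.000 + 9.000 = 15.778; σ = 3.972 hours.
D = μ + z·σ = 35 + 1.036·3.972 = 39.1 hours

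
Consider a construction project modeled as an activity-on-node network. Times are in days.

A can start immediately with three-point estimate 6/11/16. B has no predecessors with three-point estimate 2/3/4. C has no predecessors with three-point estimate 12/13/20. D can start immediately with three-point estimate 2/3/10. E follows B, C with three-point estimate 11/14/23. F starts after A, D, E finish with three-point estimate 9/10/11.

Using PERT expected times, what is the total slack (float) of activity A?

te_A = (6 + 4·11 + 16)/6 = 66/6 = 11
te_B = (2 + 4·3 + 4)/6 = 18/6 = 3
te_C = (12 + 4·13 + 20)/6 = 84/6 = 14
te_D = (2 + 4·3 + 10)/6 = 24/6 = 4
te_E = (11 + 4·14 + 23)/6 = 90/6 = 15
te_F = (9 + 4·10 + 11)/6 = 60/6 = 10

Forward pass:
ES_A = 0; EF_A = 11
ES_B = 0; EF_B = 3
ES_C = 0; EF_C = 14
ES_D = 0; EF_D = 4
ES_E = max(EF_B=3, EF_C=14) = 14; EF_E = 14+15 = 29
ES_F = max(EF_A=11, EF_D=4, EF_E=29) = 29; EF_F = 29+10 = 39
Expected project duration μ = 39 days. Critical path: C → E → F.

Backward pass:
LF_F = 39; LS_F = 39−10 = 29
LF_E = LS_F = 29; LS_E = 29−15 = 14
LF_D = LS_F = 29; LS_D = 29−4 = 25
LF_C = LS_E = 14; LS_C = 14−14 = 0
LF_B = LS_E = 14; LS_B = 14−3 = 11
LF_A = LS_F = 29; LS_A = 29−11 = 18
Slack_A = LS_A − ES_A = 18 − 0 = 18

18 days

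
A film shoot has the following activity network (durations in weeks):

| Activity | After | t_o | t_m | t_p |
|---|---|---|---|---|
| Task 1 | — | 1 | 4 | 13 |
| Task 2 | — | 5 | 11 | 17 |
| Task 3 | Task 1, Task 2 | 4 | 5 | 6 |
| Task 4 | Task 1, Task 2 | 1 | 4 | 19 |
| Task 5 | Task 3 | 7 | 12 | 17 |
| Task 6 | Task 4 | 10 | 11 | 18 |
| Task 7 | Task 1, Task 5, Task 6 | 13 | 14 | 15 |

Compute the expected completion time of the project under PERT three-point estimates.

te_Task 1 = (1 + 4·4 + 13)/6 = 30/6 = 5
te_Task 2 = (5 + 4·11 + 17)/6 = 66/6 = 11
te_Task 3 = (4 + 4·5 + 6)/6 = 30/6 = 5
te_Task 4 = (1 + 4·4 + 19)/6 = 36/6 = 6
te_Task 5 = (7 + 4·12 + 17)/6 = 72/6 = 12
te_Task 6 = (10 + 4·11 + 18)/6 = 72/6 = 12
te_Task 7 = (13 + 4·14 + 15)/6 = 84/6 = 14

Forward pass:
ES_Task 1 = 0; EF_Task 1 = 5
ES_Task 2 = 0; EF_Task 2 = 11
ES_Task 3 = max(EF_Task 1=5, EF_Task 2=11) = 11; EF_Task 3 = 11+5 = 16
ES_Task 4 = max(EF_Task 1=5, EF_Task 2=11) = 11; EF_Task 4 = 11+6 = 17
ES_Task 5 = 16; EF_Task 5 = 16+12 = 28
ES_Task 6 = 17; EF_Task 6 = 17+12 = 29
ES_Task 7 = max(EF_Task 1=5, EF_Task 5=28, EF_Task 6=29) = 29; EF_Task 7 = 29+14 = 43
Expected project duration μ = 43 weeks. Critical path: Task 2 → Task 4 → Task 6 → Task 7.

43 weeks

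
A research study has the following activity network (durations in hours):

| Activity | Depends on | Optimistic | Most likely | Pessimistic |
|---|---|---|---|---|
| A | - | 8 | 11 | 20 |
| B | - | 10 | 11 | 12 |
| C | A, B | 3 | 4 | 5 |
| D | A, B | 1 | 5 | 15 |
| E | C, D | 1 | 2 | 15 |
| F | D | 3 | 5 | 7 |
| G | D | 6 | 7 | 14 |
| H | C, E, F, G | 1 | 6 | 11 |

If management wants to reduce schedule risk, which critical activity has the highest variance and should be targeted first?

te_A = (8 + 4·11 + 20)/6 = 72/6 = 12; σ²_A = ((20−8)/6)² = 4.000
te_B = (10 + 4·11 + 12)/6 = 66/6 = 11; σ²_B = ((12−10)/6)² = 0.111
te_C = (3 + 4·4 + 5)/6 = 24/6 = 4; σ²_C = ((5−3)/6)² = 0.111
te_D = (1 + 4·5 + 15)/6 = 36/6 = 6; σ²_D = ((15−1)/6)² = 5.444
te_E = (1 + 4·2 + 15)/6 = 24/6 = 4; σ²_E = ((15−1)/6)² = 5.444
te_F = (3 + 4·5 + 7)/6 = 30/6 = 5; σ²_F = ((7−3)/6)² = 0.444
te_G = (6 + 4·7 + 14)/6 = 48/6 = 8; σ²_G = ((14−6)/6)² = 1.778
te_H = (1 + 4·6 + 11)/6 = 36/6 = 6; σ²_H = ((11−1)/6)² = 2.778

Forward pass:
ES_A = 0; EF_A = 12
ES_B = 0; EF_B = 11
ES_C = max(EF_A=12, EF_B=11) = 12; EF_C = 12+4 = 16
ES_D = max(EF_A=12, EF_B=11) = 12; EF_D = 12+6 = 18
ES_E = max(EF_C=16, EF_D=18) = 18; EF_E = 18+4 = 22
ES_F = 18; EF_F = 18+5 = 23
ES_G = 18; EF_G = 18+8 = 26
ES_H = max(EF_C=16, EF_E=22, EF_F=23, EF_G=26) = 26; EF_H = 26+6 = 32
Expected project duration μ = 32 hours. Critical path: A → D → G → H.

Variances on critical path: σ²_A=4.000, σ²_D=5.444, σ²_G=1.778, σ²_H=2.778.
Largest is σ²_D = 5.444.

D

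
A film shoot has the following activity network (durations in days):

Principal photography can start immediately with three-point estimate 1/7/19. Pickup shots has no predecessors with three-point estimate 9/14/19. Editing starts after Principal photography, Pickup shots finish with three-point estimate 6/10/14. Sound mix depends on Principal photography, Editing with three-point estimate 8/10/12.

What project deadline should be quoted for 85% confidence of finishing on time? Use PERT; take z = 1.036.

36.3 days

te_Principal photography = (1 + 4·7 + 19)/6 = 48/6 = 8; σ²_Principal photography = ((19−1)/6)² = 9.000
te_Pickup shots = (9 + 4·14 + 19)/6 = 84/6 = 14; σ²_Pickup shots = ((19−9)/6)² = 2.778
te_Editing = (6 + 4·10 + 14)/6 = 60/6 = 10; σ²_Editing = ((14−6)/6)² = 1.778
te_Sound mix = (8 + 4·10 + 12)/6 = 60/6 = 10; σ²_Sound mix = ((12−8)/6)² = 0.444

Forward pass:
ES_Principal photography = 0; EF_Principal photography = 8
ES_Pickup shots = 0; EF_Pickup shots = 14
ES_Editing = max(EF_Principal photography=8, EF_Pickup shots=14) = 14; EF_Editing = 14+10 = 24
ES_Sound mix = max(EF_Principal photography=8, EF_Editing=24) = 24; EF_Sound mix = 24+10 = 34
Expected project duration μ = 34 days. Critical path: Pickup shots → Editing → Sound mix.

Variance along critical path = 2.778 + 1.778 + 0.444 = 5.000; σ = 2.236 days.
D = μ + z·σ = 34 + 1.036·2.236 = 36.3 days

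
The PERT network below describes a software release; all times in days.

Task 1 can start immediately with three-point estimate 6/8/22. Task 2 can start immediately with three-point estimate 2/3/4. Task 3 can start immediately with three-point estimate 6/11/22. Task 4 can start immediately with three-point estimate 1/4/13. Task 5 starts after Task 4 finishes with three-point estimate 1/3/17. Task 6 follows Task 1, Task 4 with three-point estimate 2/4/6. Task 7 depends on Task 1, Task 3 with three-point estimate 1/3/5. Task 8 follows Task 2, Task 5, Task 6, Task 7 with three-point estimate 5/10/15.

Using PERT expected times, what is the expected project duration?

25 days

te_Task 1 = (6 + 4·8 + 22)/6 = 60/6 = 10
te_Task 2 = (2 + 4·3 + 4)/6 = 18/6 = 3
te_Task 3 = (6 + 4·11 + 22)/6 = 72/6 = 12
te_Task 4 = (1 + 4·4 + 13)/6 = 30/6 = 5
te_Task 5 = (1 + 4·3 + 17)/6 = 30/6 = 5
te_Task 6 = (2 + 4·4 + 6)/6 = 24/6 = 4
te_Task 7 = (1 + 4·3 + 5)/6 = 18/6 = 3
te_Task 8 = (5 + 4·10 + 15)/6 = 60/6 = 10

Forward pass:
ES_Task 1 = 0; EF_Task 1 = 10
ES_Task 2 = 0; EF_Task 2 = 3
ES_Task 3 = 0; EF_Task 3 = 12
ES_Task 4 = 0; EF_Task 4 = 5
ES_Task 5 = 5; EF_Task 5 = 5+5 = 10
ES_Task 6 = max(EF_Task 1=10, EF_Task 4=5) = 10; EF_Task 6 = 10+4 = 14
ES_Task 7 = max(EF_Task 1=10, EF_Task 3=12) = 12; EF_Task 7 = 12+3 = 15
ES_Task 8 = max(EF_Task 2=3, EF_Task 5=10, EF_Task 6=14, EF_Task 7=15) = 15; EF_Task 8 = 15+10 = 25
Expected project duration μ = 25 days. Critical path: Task 3 → Task 7 → Task 8.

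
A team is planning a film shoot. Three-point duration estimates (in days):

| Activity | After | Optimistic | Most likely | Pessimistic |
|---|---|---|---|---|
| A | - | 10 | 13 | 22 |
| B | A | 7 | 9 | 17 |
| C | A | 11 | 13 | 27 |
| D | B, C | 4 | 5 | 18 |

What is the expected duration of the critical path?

36 days

te_A = (10 + 4·13 + 22)/6 = 84/6 = 14
te_B = (7 + 4·9 + 17)/6 = 60/6 = 10
te_C = (11 + 4·13 + 27)/6 = 90/6 = 15
te_D = (4 + 4·5 + 18)/6 = 42/6 = 7

Forward pass:
ES_A = 0; EF_A = 14
ES_B = 14; EF_B = 14+10 = 24
ES_C = 14; EF_C = 14+15 = 29
ES_D = max(EF_B=24, EF_C=29) = 29; EF_D = 29+7 = 36
Expected project duration μ = 36 days. Critical path: A → C → D.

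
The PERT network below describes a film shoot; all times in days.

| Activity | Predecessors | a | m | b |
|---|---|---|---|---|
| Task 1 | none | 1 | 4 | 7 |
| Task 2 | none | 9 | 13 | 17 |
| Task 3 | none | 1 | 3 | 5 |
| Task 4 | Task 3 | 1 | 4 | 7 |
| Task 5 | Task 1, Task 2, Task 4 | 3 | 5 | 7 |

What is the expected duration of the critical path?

te_Task 1 = (1 + 4·4 + 7)/6 = 24/6 = 4
te_Task 2 = (9 + 4·13 + 17)/6 = 78/6 = 13
te_Task 3 = (1 + 4·3 + 5)/6 = 18/6 = 3
te_Task 4 = (1 + 4·4 + 7)/6 = 24/6 = 4
te_Task 5 = (3 + 4·5 + 7)/6 = 30/6 = 5

Forward pass:
ES_Task 1 = 0; EF_Task 1 = 4
ES_Task 2 = 0; EF_Task 2 = 13
ES_Task 3 = 0; EF_Task 3 = 3
ES_Task 4 = 3; EF_Task 4 = 3+4 = 7
ES_Task 5 = max(EF_Task 1=4, EF_Task 2=13, EF_Task 4=7) = 13; EF_Task 5 = 13+5 = 18
Expected project duration μ = 18 days. Critical path: Task 2 → Task 5.

18 days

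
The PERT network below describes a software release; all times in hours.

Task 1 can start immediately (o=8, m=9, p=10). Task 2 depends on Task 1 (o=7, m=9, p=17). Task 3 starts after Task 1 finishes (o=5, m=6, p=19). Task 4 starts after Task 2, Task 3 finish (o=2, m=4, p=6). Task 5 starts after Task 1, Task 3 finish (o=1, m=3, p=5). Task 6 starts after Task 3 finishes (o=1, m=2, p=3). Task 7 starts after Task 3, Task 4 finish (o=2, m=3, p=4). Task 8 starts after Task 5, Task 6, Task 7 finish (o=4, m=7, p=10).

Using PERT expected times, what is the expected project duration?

33 hours

te_Task 1 = (8 + 4·9 + 10)/6 = 54/6 = 9
te_Task 2 = (7 + 4·9 + 17)/6 = 60/6 = 10
te_Task 3 = (5 + 4·6 + 19)/6 = 48/6 = 8
te_Task 4 = (2 + 4·4 + 6)/6 = 24/6 = 4
te_Task 5 = (1 + 4·3 + 5)/6 = 18/6 = 3
te_Task 6 = (1 + 4·2 + 3)/6 = 12/6 = 2
te_Task 7 = (2 + 4·3 + 4)/6 = 18/6 = 3
te_Task 8 = (4 + 4·7 + 10)/6 = 42/6 = 7

Forward pass:
ES_Task 1 = 0; EF_Task 1 = 9
ES_Task 2 = 9; EF_Task 2 = 9+10 = 19
ES_Task 3 = 9; EF_Task 3 = 9+8 = 17
ES_Task 4 = max(EF_Task 2=19, EF_Task 3=17) = 19; EF_Task 4 = 19+4 = 23
ES_Task 5 = max(EF_Task 1=9, EF_Task 3=17) = 17; EF_Task 5 = 17+3 = 20
ES_Task 6 = 17; EF_Task 6 = 17+2 = 19
ES_Task 7 = max(EF_Task 3=17, EF_Task 4=23) = 23; EF_Task 7 = 23+3 = 26
ES_Task 8 = max(EF_Task 5=20, EF_Task 6=19, EF_Task 7=26) = 26; EF_Task 8 = 26+7 = 33
Expected project duration μ = 33 hours. Critical path: Task 1 → Task 2 → Task 4 → Task 7 → Task 8.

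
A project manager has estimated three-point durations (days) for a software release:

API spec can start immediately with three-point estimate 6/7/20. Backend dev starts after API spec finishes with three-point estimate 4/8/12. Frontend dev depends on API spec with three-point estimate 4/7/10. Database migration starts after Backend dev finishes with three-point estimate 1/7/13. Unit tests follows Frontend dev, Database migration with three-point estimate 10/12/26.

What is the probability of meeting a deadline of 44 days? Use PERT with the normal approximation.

0.919

te_API spec = (6 + 4·7 + 20)/6 = 54/6 = 9; σ²_API spec = ((20−6)/6)² = 5.444
te_Backend dev = (4 + 4·8 + 12)/6 = 48/6 = 8; σ²_Backend dev = ((12−4)/6)² = 1.778
te_Frontend dev = (4 + 4·7 + 10)/6 = 42/6 = 7; σ²_Frontend dev = ((10−4)/6)² = 1.000
te_Database migration = (1 + 4·7 + 13)/6 = 42/6 = 7; σ²_Database migration = ((13−1)/6)² = 4.000
te_Unit tests = (10 + 4·12 + 26)/6 = 84/6 = 14; σ²_Unit tests = ((26−10)/6)² = 7.111

Forward pass:
ES_API spec = 0; EF_API spec = 9
ES_Backend dev = 9; EF_Backend dev = 9+8 = 17
ES_Frontend dev = 9; EF_Frontend dev = 9+7 = 16
ES_Database migration = 17; EF_Database migration = 17+7 = 24
ES_Unit tests = max(EF_Frontend dev=16, EF_Database migration=24) = 24; EF_Unit tests = 24+14 = 38
Expected project duration μ = 38 days. Critical path: API spec → Backend dev → Database migration → Unit tests.

Variance along critical path = 5.444 + 1.778 + 4.000 + 7.111 = 18.333; σ = √18.333 = 4.282 days.
Z = (44 − 38) / 4.282 = 1.401
P(T ≤ 44) = Φ(1.401) ≈ 0.919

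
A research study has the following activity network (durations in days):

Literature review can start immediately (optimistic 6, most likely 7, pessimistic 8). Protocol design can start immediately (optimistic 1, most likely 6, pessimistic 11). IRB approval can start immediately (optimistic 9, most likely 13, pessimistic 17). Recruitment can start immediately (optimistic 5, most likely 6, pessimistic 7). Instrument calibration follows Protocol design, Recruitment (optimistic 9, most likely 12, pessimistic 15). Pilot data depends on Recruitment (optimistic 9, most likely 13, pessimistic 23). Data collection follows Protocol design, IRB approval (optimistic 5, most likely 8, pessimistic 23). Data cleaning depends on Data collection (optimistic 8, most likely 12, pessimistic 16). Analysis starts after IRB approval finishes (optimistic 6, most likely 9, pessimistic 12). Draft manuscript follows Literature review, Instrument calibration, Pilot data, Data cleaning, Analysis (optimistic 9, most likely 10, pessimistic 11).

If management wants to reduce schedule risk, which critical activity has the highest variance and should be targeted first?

te_Literature review = (6 + 4·7 + 8)/6 = 42/6 = 7; σ²_Literature review = ((8−6)/6)² = 0.111
te_Protocol design = (1 + 4·6 + 11)/6 = 36/6 = 6; σ²_Protocol design = ((11−1)/6)² = 2.778
te_IRB approval = (9 + 4·13 + 17)/6 = 78/6 = 13; σ²_IRB approval = ((17−9)/6)² = 1.778
te_Recruitment = (5 + 4·6 + 7)/6 = 36/6 = 6; σ²_Recruitment = ((7−5)/6)² = 0.111
te_Instrument calibration = (9 + 4·12 + 15)/6 = 72/6 = 12; σ²_Instrument calibration = ((15−9)/6)² = 1.000
te_Pilot data = (9 + 4·13 + 23)/6 = 84/6 = 14; σ²_Pilot data = ((23−9)/6)² = 5.444
te_Data collection = (5 + 4·8 + 23)/6 = 60/6 = 10; σ²_Data collection = ((23−5)/6)² = 9.000
te_Data cleaning = (8 + 4·12 + 16)/6 = 72/6 = 12; σ²_Data cleaning = ((16−8)/6)² = 1.778
te_Analysis = (6 + 4·9 + 12)/6 = 54/6 = 9; σ²_Analysis = ((12−6)/6)² = 1.000
te_Draft manuscript = (9 + 4·10 + 11)/6 = 60/6 = 10; σ²_Draft manuscript = ((11−9)/6)² = 0.111

Forward pass:
ES_Literature review = 0; EF_Literature review = 7
ES_Protocol design = 0; EF_Protocol design = 6
ES_IRB approval = 0; EF_IRB approval = 13
ES_Recruitment = 0; EF_Recruitment = 6
ES_Instrument calibration = max(EF_Protocol design=6, EF_Recruitment=6) = 6; EF_Instrument calibration = 6+12 = 18
ES_Pilot data = 6; EF_Pilot data = 6+14 = 20
ES_Data collection = max(EF_Protocol design=6, EF_IRB approval=13) = 13; EF_Data collection = 13+10 = 23
ES_Data cleaning = 23; EF_Data cleaning = 23+12 = 35
ES_Analysis = 13; EF_Analysis = 13+9 = 22
ES_Draft manuscript = max(EF_Literature review=7, EF_Instrument calibration=18, EF_Pilot data=20, EF_Data cleaning=35, EF_Analysis=22) = 35; EF_Draft manuscript = 35+10 = 45
Expected project duration μ = 45 days. Critical path: IRB approval → Data collection → Data cleaning → Draft manuscript.

Variances on critical path: σ²_IRB approval=1.778, σ²_Data collection=9.000, σ²_Data cleaning=1.778, σ²_Draft manuscript=0.111.
Largest is σ²_Data collection = 9.000.

Data collection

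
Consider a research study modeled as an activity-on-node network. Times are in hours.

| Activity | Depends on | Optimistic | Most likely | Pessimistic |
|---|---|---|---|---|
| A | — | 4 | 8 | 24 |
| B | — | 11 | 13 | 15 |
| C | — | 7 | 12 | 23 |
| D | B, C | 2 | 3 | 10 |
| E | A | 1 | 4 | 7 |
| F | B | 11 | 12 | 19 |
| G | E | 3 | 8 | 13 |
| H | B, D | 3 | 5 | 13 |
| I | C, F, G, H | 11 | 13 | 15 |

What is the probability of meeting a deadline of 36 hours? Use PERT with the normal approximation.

te_A = (4 + 4·8 + 24)/6 = 60/6 = 10; σ²_A = ((24−4)/6)² = 11.111
te_B = (11 + 4·13 + 15)/6 = 78/6 = 13; σ²_B = ((15−11)/6)² = 0.444
te_C = (7 + 4·12 + 23)/6 = 78/6 = 13; σ²_C = ((23−7)/6)² = 7.111
te_D = (2 + 4·3 + 10)/6 = 24/6 = 4; σ²_D = ((10−2)/6)² = 1.778
te_E = (1 + 4·4 + 7)/6 = 24/6 = 4; σ²_E = ((7−1)/6)² = 1.000
te_F = (11 + 4·12 + 19)/6 = 78/6 = 13; σ²_F = ((19−11)/6)² = 1.778
te_G = (3 + 4·8 + 13)/6 = 48/6 = 8; σ²_G = ((13−3)/6)² = 2.778
te_H = (3 + 4·5 + 13)/6 = 36/6 = 6; σ²_H = ((13−3)/6)² = 2.778
te_I = (11 + 4·13 + 15)/6 = 78/6 = 13; σ²_I = ((15−11)/6)² = 0.444

Forward pass:
ES_A = 0; EF_A = 10
ES_B = 0; EF_B = 13
ES_C = 0; EF_C = 13
ES_D = max(EF_B=13, EF_C=13) = 13; EF_D = 13+4 = 17
ES_E = 10; EF_E = 10+4 = 14
ES_F = 13; EF_F = 13+13 = 26
ES_G = 14; EF_G = 14+8 = 22
ES_H = max(EF_B=13, EF_D=17) = 17; EF_H = 17+6 = 23
ES_I = max(EF_C=13, EF_F=26, EF_G=22, EF_H=23) = 26; EF_I = 26+13 = 39
Expected project duration μ = 39 hours. Critical path: B → F → I.

Variance along critical path = 0.444 + 1.778 + 0.444 = 2.667; σ = √2.667 = 1.633 hours.
Z = (36 − 39) / 1.633 = -1.837
P(T ≤ 36) = Φ(-1.837) ≈ 0.033

0.033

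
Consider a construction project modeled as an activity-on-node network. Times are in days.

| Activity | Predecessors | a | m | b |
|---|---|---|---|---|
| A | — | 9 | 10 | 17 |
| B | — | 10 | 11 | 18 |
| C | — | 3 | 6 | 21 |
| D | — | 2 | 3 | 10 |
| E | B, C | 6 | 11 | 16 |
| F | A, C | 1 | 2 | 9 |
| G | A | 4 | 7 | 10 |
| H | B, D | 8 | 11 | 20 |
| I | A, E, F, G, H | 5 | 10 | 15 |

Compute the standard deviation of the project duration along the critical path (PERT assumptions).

te_A = (9 + 4·10 + 17)/6 = 66/6 = 11; σ²_A = ((17−9)/6)² = 1.778
te_B = (10 + 4·11 + 18)/6 = 72/6 = 12; σ²_B = ((18−10)/6)² = 1.778
te_C = (3 + 4·6 + 21)/6 = 48/6 = 8; σ²_C = ((21−3)/6)² = 9.000
te_D = (2 + 4·3 + 10)/6 = 24/6 = 4; σ²_D = ((10−2)/6)² = 1.778
te_E = (6 + 4·11 + 16)/6 = 66/6 = 11; σ²_E = ((16−6)/6)² = 2.778
te_F = (1 + 4·2 + 9)/6 = 18/6 = 3; σ²_F = ((9−1)/6)² = 1.778
te_G = (4 + 4·7 + 10)/6 = 42/6 = 7; σ²_G = ((10−4)/6)² = 1.000
te_H = (8 + 4·11 + 20)/6 = 72/6 = 12; σ²_H = ((20−8)/6)² = 4.000
te_I = (5 + 4·10 + 15)/6 = 60/6 = 10; σ²_I = ((15−5)/6)² = 2.778

Forward pass:
ES_A = 0; EF_A = 11
ES_B = 0; EF_B = 12
ES_C = 0; EF_C = 8
ES_D = 0; EF_D = 4
ES_E = max(EF_B=12, EF_C=8) = 12; EF_E = 12+11 = 23
ES_F = max(EF_A=11, EF_C=8) = 11; EF_F = 11+3 = 14
ES_G = 11; EF_G = 11+7 = 18
ES_H = max(EF_B=12, EF_D=4) = 12; EF_H = 12+12 = 24
ES_I = max(EF_A=11, EF_E=23, EF_F=14, EF_G=18, EF_H=24) = 24; EF_I = 24+10 = 34
Expected project duration μ = 34 days. Critical path: B → H → I.

Variance along critical path = 1.778 + 4.000 + 2.778 = 8.556
σ = √8.556 = 2.925 days

2.92 days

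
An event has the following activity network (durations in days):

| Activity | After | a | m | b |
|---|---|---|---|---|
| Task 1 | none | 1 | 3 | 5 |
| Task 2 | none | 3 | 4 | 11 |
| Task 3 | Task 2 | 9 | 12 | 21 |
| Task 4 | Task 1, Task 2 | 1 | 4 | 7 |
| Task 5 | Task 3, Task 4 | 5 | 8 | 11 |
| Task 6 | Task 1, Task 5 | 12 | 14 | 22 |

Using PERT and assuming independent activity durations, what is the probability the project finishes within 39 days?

te_Task 1 = (1 + 4·3 + 5)/6 = 18/6 = 3; σ²_Task 1 = ((5−1)/6)² = 0.444
te_Task 2 = (3 + 4·4 + 11)/6 = 30/6 = 5; σ²_Task 2 = ((11−3)/6)² = 1.778
te_Task 3 = (9 + 4·12 + 21)/6 = 78/6 = 13; σ²_Task 3 = ((21−9)/6)² = 4.000
te_Task 4 = (1 + 4·4 + 7)/6 = 24/6 = 4; σ²_Task 4 = ((7−1)/6)² = 1.000
te_Task 5 = (5 + 4·8 + 11)/6 = 48/6 = 8; σ²_Task 5 = ((11−5)/6)² = 1.000
te_Task 6 = (12 + 4·14 + 22)/6 = 90/6 = 15; σ²_Task 6 = ((22−12)/6)² = 2.778

Forward pass:
ES_Task 1 = 0; EF_Task 1 = 3
ES_Task 2 = 0; EF_Task 2 = 5
ES_Task 3 = 5; EF_Task 3 = 5+13 = 18
ES_Task 4 = max(EF_Task 1=3, EF_Task 2=5) = 5; EF_Task 4 = 5+4 = 9
ES_Task 5 = max(EF_Task 3=18, EF_Task 4=9) = 18; EF_Task 5 = 18+8 = 26
ES_Task 6 = max(EF_Task 1=3, EF_Task 5=26) = 26; EF_Task 6 = 26+15 = 41
Expected project duration μ = 41 days. Critical path: Task 2 → Task 3 → Task 5 → Task 6.

Variance along critical path = 1.778 + 4.000 + 1.000 + 2.778 = 9.556; σ = √9.556 = 3.091 days.
Z = (39 − 41) / 3.091 = -0.647
P(T ≤ 39) = Φ(-0.647) ≈ 0.259

0.259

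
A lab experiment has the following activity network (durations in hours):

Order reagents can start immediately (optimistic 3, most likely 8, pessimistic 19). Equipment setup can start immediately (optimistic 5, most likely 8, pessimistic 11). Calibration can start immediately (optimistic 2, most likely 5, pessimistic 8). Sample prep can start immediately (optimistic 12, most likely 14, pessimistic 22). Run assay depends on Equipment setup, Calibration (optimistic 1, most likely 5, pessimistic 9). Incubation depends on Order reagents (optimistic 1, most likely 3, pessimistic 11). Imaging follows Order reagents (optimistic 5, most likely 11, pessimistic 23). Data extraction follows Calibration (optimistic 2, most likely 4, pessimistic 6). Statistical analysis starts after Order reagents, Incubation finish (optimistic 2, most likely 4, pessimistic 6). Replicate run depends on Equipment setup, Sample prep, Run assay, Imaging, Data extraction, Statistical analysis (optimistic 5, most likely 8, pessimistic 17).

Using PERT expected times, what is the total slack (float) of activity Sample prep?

6 hours

te_Order reagents = (3 + 4·8 + 19)/6 = 54/6 = 9
te_Equipment setup = (5 + 4·8 + 11)/6 = 48/6 = 8
te_Calibration = (2 + 4·5 + 8)/6 = 30/6 = 5
te_Sample prep = (12 + 4·14 + 22)/6 = 90/6 = 15
te_Run assay = (1 + 4·5 + 9)/6 = 30/6 = 5
te_Incubation = (1 + 4·3 + 11)/6 = 24/6 = 4
te_Imaging = (5 + 4·11 + 23)/6 = 72/6 = 12
te_Data extraction = (2 + 4·4 + 6)/6 = 24/6 = 4
te_Statistical analysis = (2 + 4·4 + 6)/6 = 24/6 = 4
te_Replicate run = (5 + 4·8 + 17)/6 = 54/6 = 9

Forward pass:
ES_Order reagents = 0; EF_Order reagents = 9
ES_Equipment setup = 0; EF_Equipment setup = 8
ES_Calibration = 0; EF_Calibration = 5
ES_Sample prep = 0; EF_Sample prep = 15
ES_Run assay = max(EF_Equipment setup=8, EF_Calibration=5) = 8; EF_Run assay = 8+5 = 13
ES_Incubation = 9; EF_Incubation = 9+4 = 13
ES_Imaging = 9; EF_Imaging = 9+12 = 21
ES_Data extraction = 5; EF_Data extraction = 5+4 = 9
ES_Statistical analysis = max(EF_Order reagents=9, EF_Incubation=13) = 13; EF_Statistical analysis = 13+4 = 17
ES_Replicate run = max(EF_Equipment setup=8, EF_Sample prep=15, EF_Run assay=13, EF_Imaging=21, EF_Data extraction=9, EF_Statistical analysis=17) = 21; EF_Replicate run = 21+9 = 30
Expected project duration μ = 30 hours. Critical path: Order reagents → Imaging → Replicate run.

Backward pass:
LF_Replicate run = 30; LS_Replicate run = 30−9 = 21
LF_Statistical analysis = LS_Replicate run = 21; LS_Statistical analysis = 21−4 = 17
LF_Data extraction = LS_Replicate run = 21; LS_Data extraction = 21−4 = 17
LF_Imaging = LS_Replicate run = 21; LS_Imaging = 21−12 = 9
LF_Incubation = LS_Statistical analysis = 17; LS_Incubation = 17−4 = 13
LF_Run assay = LS_Replicate run = 21; LS_Run assay = 21−5 = 16
LF_Sample prep = LS_Replicate run = 21; LS_Sample prep = 21−15 = 6
LF_Calibration = min(LS_Run assay=16, LS_Data extraction=17) = 16; LS_Calibration = 16−5 = 11
LF_Equipment setup = min(LS_Run assay=16, LS_Replicate run=21) = 16; LS_Equipment setup = 16−8 = 8
LF_Order reagents = min(LS_Incubation=13, LS_Imaging=9, LS_Statistical analysis=17) = 9; LS_Order reagents = 9−9 = 0
Slack_Sample prep = LS_Sample prep − ES_Sample prep = 6 − 0 = 6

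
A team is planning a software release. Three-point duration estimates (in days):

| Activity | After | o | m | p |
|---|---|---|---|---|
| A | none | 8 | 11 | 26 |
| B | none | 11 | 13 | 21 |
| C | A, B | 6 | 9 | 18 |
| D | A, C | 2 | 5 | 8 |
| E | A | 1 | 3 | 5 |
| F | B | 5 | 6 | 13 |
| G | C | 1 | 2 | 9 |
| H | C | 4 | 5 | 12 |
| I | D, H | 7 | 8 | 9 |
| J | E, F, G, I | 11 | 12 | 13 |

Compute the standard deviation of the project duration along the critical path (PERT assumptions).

te_A = (8 + 4·11 + 26)/6 = 78/6 = 13; σ²_A = ((26−8)/6)² = 9.000
te_B = (11 + 4·13 + 21)/6 = 84/6 = 14; σ²_B = ((21−11)/6)² = 2.778
te_C = (6 + 4·9 + 18)/6 = 60/6 = 10; σ²_C = ((18−6)/6)² = 4.000
te_D = (2 + 4·5 + 8)/6 = 30/6 = 5; σ²_D = ((8−2)/6)² = 1.000
te_E = (1 + 4·3 + 5)/6 = 18/6 = 3; σ²_E = ((5−1)/6)² = 0.444
te_F = (5 + 4·6 + 13)/6 = 42/6 = 7; σ²_F = ((13−5)/6)² = 1.778
te_G = (1 + 4·2 + 9)/6 = 18/6 = 3; σ²_G = ((9−1)/6)² = 1.778
te_H = (4 + 4·5 + 12)/6 = 36/6 = 6; σ²_H = ((12−4)/6)² = 1.778
te_I = (7 + 4·8 + 9)/6 = 48/6 = 8; σ²_I = ((9−7)/6)² = 0.111
te_J = (11 + 4·12 + 13)/6 = 72/6 = 12; σ²_J = ((13−11)/6)² = 0.111

Forward pass:
ES_A = 0; EF_A = 13
ES_B = 0; EF_B = 14
ES_C = max(EF_A=13, EF_B=14) = 14; EF_C = 14+10 = 24
ES_D = max(EF_A=13, EF_C=24) = 24; EF_D = 24+5 = 29
ES_E = 13; EF_E = 13+3 = 16
ES_F = 14; EF_F = 14+7 = 21
ES_G = 24; EF_G = 24+3 = 27
ES_H = 24; EF_H = 24+6 = 30
ES_I = max(EF_D=29, EF_H=30) = 30; EF_I = 30+8 = 38
ES_J = max(EF_E=16, EF_F=21, EF_G=27, EF_I=38) = 38; EF_J = 38+12 = 50
Expected project duration μ = 50 days. Critical path: B → C → H → I → J.

Variance along critical path = 2.778 + 4.000 + 1.778 + 0.111 + 0.111 = 8.778
σ = √8.778 = 2.963 days

2.96 days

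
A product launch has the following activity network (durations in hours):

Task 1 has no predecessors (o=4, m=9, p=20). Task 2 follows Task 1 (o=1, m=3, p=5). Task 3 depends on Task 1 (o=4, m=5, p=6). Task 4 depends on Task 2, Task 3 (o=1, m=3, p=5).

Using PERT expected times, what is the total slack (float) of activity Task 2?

te_Task 1 = (4 + 4·9 + 20)/6 = 60/6 = 10
te_Task 2 = (1 + 4·3 + 5)/6 = 18/6 = 3
te_Task 3 = (4 + 4·5 + 6)/6 = 30/6 = 5
te_Task 4 = (1 + 4·3 + 5)/6 = 18/6 = 3

Forward pass:
ES_Task 1 = 0; EF_Task 1 = 10
ES_Task 2 = 10; EF_Task 2 = 10+3 = 13
ES_Task 3 = 10; EF_Task 3 = 10+5 = 15
ES_Task 4 = max(EF_Task 2=13, EF_Task 3=15) = 15; EF_Task 4 = 15+3 = 18
Expected project duration μ = 18 hours. Critical path: Task 1 → Task 3 → Task 4.

Backward pass:
LF_Task 4 = 18; LS_Task 4 = 18−3 = 15
LF_Task 3 = LS_Task 4 = 15; LS_Task 3 = 15−5 = 10
LF_Task 2 = LS_Task 4 = 15; LS_Task 2 = 15−3 = 12
LF_Task 1 = min(LS_Task 2=12, LS_Task 3=10) = 10; LS_Task 1 = 10−10 = 0
Slack_Task 2 = LS_Task 2 − ES_Task 2 = 12 − 10 = 2

2 hours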